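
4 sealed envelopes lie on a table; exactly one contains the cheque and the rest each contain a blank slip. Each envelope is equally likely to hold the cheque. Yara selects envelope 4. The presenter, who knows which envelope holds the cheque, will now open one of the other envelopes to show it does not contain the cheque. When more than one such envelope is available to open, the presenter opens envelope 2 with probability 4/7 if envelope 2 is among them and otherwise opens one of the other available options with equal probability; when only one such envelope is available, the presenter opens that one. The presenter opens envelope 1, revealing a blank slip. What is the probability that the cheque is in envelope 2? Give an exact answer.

7/16

Consider each possible location of the cheque in turn.
If it is in envelope 1 (prior 1/4): the presenter opened envelope 1, so this case is ruled out; weight (1/4)·0 = 0.
If it is in envelope 2 (prior 1/4): envelope 2 holds the prize so is unavailable; the presenter chooses uniformly among the 2 others, probability 1/2; weight (1/4)·(1/2) = 1/8.
If it is in envelope 3 (prior 1/4): envelope 2 is available but not opened, probability 3/7; weight (1/4)·(3/7) = 3/28.
If it is in envelope 4 (prior 1/4): envelope 2 is available but not opened; envelope 1 gets probability (1 − 4/7)/2 = 3/14; weight (1/4)·(3/14) = 3/56.
The weights sum to 2/7.
So P(the cheque in envelope 2 | the presenter opened envelope 1) = (1/8) / (2/7) = 7/16.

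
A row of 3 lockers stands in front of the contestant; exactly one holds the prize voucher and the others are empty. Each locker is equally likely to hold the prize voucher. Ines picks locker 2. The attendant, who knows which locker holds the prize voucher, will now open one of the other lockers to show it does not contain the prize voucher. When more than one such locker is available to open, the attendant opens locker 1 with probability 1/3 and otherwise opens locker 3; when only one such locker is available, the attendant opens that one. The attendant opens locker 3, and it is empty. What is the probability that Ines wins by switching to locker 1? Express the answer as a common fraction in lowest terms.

Consider each possible location of the prize voucher in turn.
If it is in locker 1 (prior 1/3): only locker 3 is available, probability 1; weight (1/3)·1 = 1/3.
If it is in locker 2 (prior 1/3): locker 1 is available but not opened, probability 2/3; weight (1/3)·(2/3) = 2/9.
If it is in locker 3 (prior 1/3): the attendant opened locker 3, so this case is ruled out; weight (1/3)·0 = 0.
The weights sum to 5/9.
So P(the prize voucher in locker 1 | the attendant opened locker 3) = (1/3) / (5/9) = 3/5.

3/5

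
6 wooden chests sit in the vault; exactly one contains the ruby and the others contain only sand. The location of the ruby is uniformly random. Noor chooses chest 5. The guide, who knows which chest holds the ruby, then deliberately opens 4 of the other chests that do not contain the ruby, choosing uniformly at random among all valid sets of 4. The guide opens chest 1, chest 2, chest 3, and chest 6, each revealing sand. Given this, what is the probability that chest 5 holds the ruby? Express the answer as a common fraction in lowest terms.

1/6

Consider each possible location of the ruby in turn.
If it is in any of chests 1, 2, 3, and 6 (prior 1/6 each): that chest was opened and seen not to hold the prize — ruled out; weight (1/6)·0 = 0 each.
If it is in chest 4 (prior 1/6): the guide has no choice, probability 1; weight (1/6)·1 = 1/6.
If it is in chest 5 (prior 1/6): the guide has 5 equally likely choices, so probability 1/5; weight (1/6)·(1/5) = 1/30.
The weights sum to 1/5.
So P(the ruby in chest 5 | the guide opened chest 1, chest 2, chest 3, and chest 6) = (1/30) / (1/5) = 1/6.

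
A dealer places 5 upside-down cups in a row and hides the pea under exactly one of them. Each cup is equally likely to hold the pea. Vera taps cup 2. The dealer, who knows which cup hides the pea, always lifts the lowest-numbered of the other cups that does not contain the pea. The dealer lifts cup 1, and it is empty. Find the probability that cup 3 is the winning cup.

Condition on the true location of the pea.
If it is under cup 1 (prior 1/5): the dealer opened cup 1, so this case is ruled out; weight (1/5)·0 = 0.
If it is under any of cups 2, 3, 4, and 5 (prior 1/5 each): cup 1 is the lowest-numbered option available, probability 1; weight (1/5)·1 = 1/5 each.
The weights sum to 4/5.
So P(the pea under cup 3 | the dealer opened cup 1) = (1/5) / (4/5) = 1/4.

1/4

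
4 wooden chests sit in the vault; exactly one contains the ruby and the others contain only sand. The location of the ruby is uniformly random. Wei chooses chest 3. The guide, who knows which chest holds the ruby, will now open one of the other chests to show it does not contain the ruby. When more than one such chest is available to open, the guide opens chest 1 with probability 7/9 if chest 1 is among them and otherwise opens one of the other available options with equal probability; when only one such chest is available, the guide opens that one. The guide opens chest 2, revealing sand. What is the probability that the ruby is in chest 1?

3/5

Apply Bayes' rule, conditioning on where the ruby actually is.
If it is in chest 1 (prior 1/4): chest 1 holds the prize so is unavailable; the guide chooses uniformly among the 2 others, probability 1/2; weight (1/4)·(1/2) = 1/8.
If it is in chest 2 (prior 1/4): the guide opened chest 2, so this case is ruled out; weight (1/4)·0 = 0.
If it is in chest 3 (prior 1/4): chest 1 is available but not opened; chest 2 gets probability (1 − 7/9)/2 = 1/9; weight (1/4)·(1/9) = 1/36.
If it is in chest 4 (prior 1/4): chest 1 is available but not opened, probability 2/9; weight (1/4)·(2/9) = 1/18.
The weights sum to 5/24.
So P(the ruby in chest 1 | the guide opened chest 2) = (1/8) / (5/24) = 3/5.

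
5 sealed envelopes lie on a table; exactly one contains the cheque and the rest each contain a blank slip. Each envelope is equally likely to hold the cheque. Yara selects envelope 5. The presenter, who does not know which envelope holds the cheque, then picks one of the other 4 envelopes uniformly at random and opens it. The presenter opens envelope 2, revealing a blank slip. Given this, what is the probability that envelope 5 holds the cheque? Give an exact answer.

Condition on the true location of the cheque.
If it is in any of envelopes 1, 3, 4, and 5 (prior 1/5 each): the presenter picks envelope 2 with probability 1/4 regardless, and it is not the prize; weight (1/5)·(1/4) = 1/20 each.
If it is in envelope 2 (prior 1/5): the presenter opened envelope 2, so this case is ruled out; weight (1/5)·0 = 0.
The weights sum to 1/5.
So P(the cheque in envelope 5 | the presenter opened envelope 2) = (1/20) / (1/5) = 1/4.

1/4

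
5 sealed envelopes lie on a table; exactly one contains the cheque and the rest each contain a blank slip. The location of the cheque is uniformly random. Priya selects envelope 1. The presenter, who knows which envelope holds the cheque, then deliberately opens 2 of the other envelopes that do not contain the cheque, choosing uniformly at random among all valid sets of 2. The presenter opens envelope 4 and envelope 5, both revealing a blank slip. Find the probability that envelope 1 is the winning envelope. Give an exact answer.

Apply Bayes' rule, conditioning on where the cheque actually is.
If it is in envelope 1 (prior 1/5): the presenter has 6 equally likely choices, so probability 1/6; weight (1/5)·(1/6) = 1/30.
If it is in either of envelopes 2 and 3 (prior 1/5 each): the presenter has 3 equally likely choices, so probability 1/3; weight (1/5)·(1/3) = 1/15 each.
If it is in either of envelopes 4 and 5 (prior 1/5 each): that envelope was opened and seen not to hold the prize — ruled out; weight (1/5)·0 = 0 each.
The weights sum to 1/6.
So P(the cheque in envelope 1 | the presenter opened envelope 4 and envelope 5) = (1/30) / (1/6) = 1/5.

1/5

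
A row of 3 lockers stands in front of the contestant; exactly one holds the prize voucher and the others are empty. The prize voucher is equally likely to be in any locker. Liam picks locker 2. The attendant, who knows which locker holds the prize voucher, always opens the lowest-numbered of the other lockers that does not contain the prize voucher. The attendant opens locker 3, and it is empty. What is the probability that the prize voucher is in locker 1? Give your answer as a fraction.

1

Consider each possible location of the prize voucher in turn.
If it is in locker 1 (prior 1/3): locker 3 is the lowest-numbered option available, probability 1; weight (1/3)·1 = 1/3.
If it is in locker 2 (prior 1/3): the attendant would have opened locker 1 instead, probability 0; weight (1/3)·0 = 0.
If it is in locker 3 (prior 1/3): the attendant opened locker 3, so this case is ruled out; weight (1/3)·0 = 0.
The weights sum to 1/3.
So P(the prize voucher in locker 1 | the attendant opened locker 3) = (1/3) / (1/3) = 1.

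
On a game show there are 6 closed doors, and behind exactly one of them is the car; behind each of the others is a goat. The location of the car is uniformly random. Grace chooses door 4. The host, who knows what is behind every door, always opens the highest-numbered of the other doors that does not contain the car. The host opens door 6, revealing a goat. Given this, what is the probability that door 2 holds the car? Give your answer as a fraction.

1/5

Condition on the true location of the car.
If it is behind any of doors 1, 2, 3, 4, and 5 (prior 1/6 each): door 6 is the highest-numbered option available, probability 1; weight (1/6)·1 = 1/6 each.
If it is behind door 6 (prior 1/6): the host opened door 6, so this case is ruled out; weight (1/6)·0 = 0.
The weights sum to 5/6.
So P(the car behind door 2 | the host opened door 6) = (1/6) / (5/6) = 1/5.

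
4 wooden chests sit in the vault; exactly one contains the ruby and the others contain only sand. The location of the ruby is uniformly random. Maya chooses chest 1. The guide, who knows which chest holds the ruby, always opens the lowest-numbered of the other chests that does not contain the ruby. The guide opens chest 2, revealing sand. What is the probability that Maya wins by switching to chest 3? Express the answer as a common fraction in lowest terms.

1/3

Condition on the true location of the ruby.
If it is in any of chests 1, 3, and 4 (prior 1/4 each): chest 2 is the lowest-numbered option available, probability 1; weight (1/4)·1 = 1/4 each.
If it is in chest 2 (prior 1/4): the guide opened chest 2, so this case is ruled out; weight (1/4)·0 = 0.
The weights sum to 3/4.
So P(the ruby in chest 3 | the guide opened chest 2) = (1/4) / (3/4) = 1/3.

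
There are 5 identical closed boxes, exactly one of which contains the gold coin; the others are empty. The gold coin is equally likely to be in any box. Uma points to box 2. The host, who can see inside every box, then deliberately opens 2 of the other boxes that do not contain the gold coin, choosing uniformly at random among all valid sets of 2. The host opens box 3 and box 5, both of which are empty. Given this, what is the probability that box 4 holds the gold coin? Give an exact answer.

Condition on the true location of the gold coin.
If it is in either of boxes 1 and 4 (prior 1/5 each): the host has 3 equally likely choices, so probability 1/3; weight (1/5)·(1/3) = 1/15 each.
If it is in box 2 (prior 1/5): the host has 6 equally likely choices, so probability 1/6; weight (1/5)·(1/6) = 1/30.
If it is in either of boxes 3 and 5 (prior 1/5 each): that box was opened and seen not to hold the prize — ruled out; weight (1/5)·0 = 0 each.
The weights sum to 1/6.
So P(the gold coin in box 4 | the host opened box 3 and box 5) = (1/15) / (1/6) = 2/5.

2/5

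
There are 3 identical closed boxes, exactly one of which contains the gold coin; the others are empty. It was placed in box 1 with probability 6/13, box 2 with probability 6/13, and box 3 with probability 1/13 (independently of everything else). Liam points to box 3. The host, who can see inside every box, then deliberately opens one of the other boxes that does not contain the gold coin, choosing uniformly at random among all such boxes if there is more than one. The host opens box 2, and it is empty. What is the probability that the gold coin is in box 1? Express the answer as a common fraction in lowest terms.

12/13

Condition on the true location of the gold coin.
If it is in box 1 (prior 6/13): the host has no choice, probability 1; weight (6/13)·1 = 6/13.
If it is in box 2 (prior 6/13): the host opened box 2, so this case is ruled out; weight (6/13)·0 = 0.
If it is in box 3 (prior 1/13): the host has 2 equally likely choices, so probability 1/2; weight (1/13)·(1/2) = 1/26.
The weights sum to 1/2.
So P(the gold coin in box 1 | the host opened box 2) = (6/13) / (1/2) = 12/13.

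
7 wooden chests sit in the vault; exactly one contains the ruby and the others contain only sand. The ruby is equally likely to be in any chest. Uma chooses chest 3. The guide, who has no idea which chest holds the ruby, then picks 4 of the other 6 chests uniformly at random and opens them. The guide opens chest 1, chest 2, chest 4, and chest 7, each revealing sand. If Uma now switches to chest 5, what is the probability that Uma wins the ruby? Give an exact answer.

Consider each possible location of the ruby in turn.
If it is in any of chests 1, 2, 4, and 7 (prior 1/7 each): that chest was opened and seen not to hold the prize — ruled out; weight (1/7)·0 = 0 each.
If it is in any of chests 3, 5, and 6 (prior 1/7 each): the guide picks exactly this set with probability 1/15 regardless, and none is the prize; weight (1/7)·(1/15) = 1/105 each.
The weights sum to 1/35.
So P(the ruby in chest 5 | the guide opened chest 1, chest 2, chest 4, and chest 7) = (1/105) / (1/35) = 1/3.

1/3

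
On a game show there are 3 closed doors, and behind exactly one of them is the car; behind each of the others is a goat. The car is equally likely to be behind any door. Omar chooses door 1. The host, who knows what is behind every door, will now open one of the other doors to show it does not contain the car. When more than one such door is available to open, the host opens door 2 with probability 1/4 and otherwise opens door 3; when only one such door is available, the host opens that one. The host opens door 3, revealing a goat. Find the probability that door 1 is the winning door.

3/7

Consider each possible location of the car in turn.
If it is behind door 1 (prior 1/3): door 2 is available but not opened, probability 3/4; weight (1/3)·(3/4) = 1/4.
If it is behind door 2 (prior 1/3): only door 3 is available, probability 1; weight (1/3)·1 = 1/3.
If it is behind door 3 (prior 1/3): the host opened door 3, so this case is ruled out; weight (1/3)·0 = 0.
The weights sum to 7/12.
So P(the car behind door 1 | the host opened door 3) = (1/4) / (7/12) = 3/7.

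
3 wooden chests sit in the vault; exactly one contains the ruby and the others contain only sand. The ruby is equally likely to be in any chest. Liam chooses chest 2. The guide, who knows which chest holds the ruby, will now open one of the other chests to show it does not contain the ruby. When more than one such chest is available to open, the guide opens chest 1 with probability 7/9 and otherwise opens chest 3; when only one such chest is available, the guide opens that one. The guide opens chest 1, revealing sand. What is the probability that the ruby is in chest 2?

7/16

Consider each possible location of the ruby in turn.
If it is in chest 1 (prior 1/3): the guide opened chest 1, so this case is ruled out; weight (1/3)·0 = 0.
If it is in chest 2 (prior 1/3): chest 1 is available, opened with probability 7/9; weight (1/3)·(7/9) = 7/27.
If it is in chest 3 (prior 1/3): only chest 1 is available, probability 1; weight (1/3)·1 = 1/3.
The weights sum to 16/27.
So P(the ruby in chest 2 | the guide opened chest 1) = (7/27) / (16/27) = 7/16.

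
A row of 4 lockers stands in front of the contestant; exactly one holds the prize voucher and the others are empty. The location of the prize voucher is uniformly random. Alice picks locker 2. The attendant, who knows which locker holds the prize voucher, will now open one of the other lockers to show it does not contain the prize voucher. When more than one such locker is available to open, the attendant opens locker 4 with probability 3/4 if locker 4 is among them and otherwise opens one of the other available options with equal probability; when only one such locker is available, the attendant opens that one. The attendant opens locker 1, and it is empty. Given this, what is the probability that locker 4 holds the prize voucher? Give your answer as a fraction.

4/7

Apply Bayes' rule, conditioning on where the prize voucher actually is.
If it is in locker 1 (prior 1/4): the attendant opened locker 1, so this case is ruled out; weight (1/4)·0 = 0.
If it is in locker 2 (prior 1/4): locker 4 is available but not opened; locker 1 gets probability (1 − 3/4)/2 = 1/8; weight (1/4)·(1/8) = 1/32.
If it is in locker 3 (prior 1/4): locker 4 is available but not opened, probability 1/4; weight (1/4)·(1/4) = 1/16.
If it is in locker 4 (prior 1/4): locker 4 holds the prize so is unavailable; the attendant chooses uniformly among the 2 others, probability 1/2; weight (1/4)·(1/2) = 1/8.
The weights sum to 7/32.
So P(the prize voucher in locker 4 | the attendant opened locker 1) = (1/8) / (7/32) = 4/7.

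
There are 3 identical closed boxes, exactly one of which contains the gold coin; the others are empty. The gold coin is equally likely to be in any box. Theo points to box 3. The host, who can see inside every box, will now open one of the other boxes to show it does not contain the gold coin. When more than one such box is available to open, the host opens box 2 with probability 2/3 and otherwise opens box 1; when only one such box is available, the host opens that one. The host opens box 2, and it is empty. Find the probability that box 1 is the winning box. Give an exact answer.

Condition on the true location of the gold coin.
If it is in box 1 (prior 1/3): only box 2 is available, probability 1; weight (1/3)·1 = 1/3.
If it is in box 2 (prior 1/3): the host opened box 2, so this case is ruled out; weight (1/3)·0 = 0.
If it is in box 3 (prior 1/3): box 2 is available, opened with probability 2/3; weight (1/3)·(2/3) = 2/9.
The weights sum to 5/9.
So P(the gold coin in box 1 | the host opened box 2) = (1/3) / (5/9) = 3/5.

3/5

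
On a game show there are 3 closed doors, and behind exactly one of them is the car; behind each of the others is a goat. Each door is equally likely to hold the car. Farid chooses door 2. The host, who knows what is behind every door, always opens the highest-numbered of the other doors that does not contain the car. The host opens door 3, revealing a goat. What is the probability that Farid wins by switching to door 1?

Condition on the true location of the car.
If it is behind either of doors 1 and 2 (prior 1/3 each): door 3 is the highest-numbered option available, probability 1; weight (1/3)·1 = 1/3 each.
If it is behind door 3 (prior 1/3): the host opened door 3, so this case is ruled out; weight (1/3)·0 = 0.
The weights sum to 2/3.
So P(the car behind door 1 | the host opened door 3) = (1/3) / (2/3) = 1/2.

1/2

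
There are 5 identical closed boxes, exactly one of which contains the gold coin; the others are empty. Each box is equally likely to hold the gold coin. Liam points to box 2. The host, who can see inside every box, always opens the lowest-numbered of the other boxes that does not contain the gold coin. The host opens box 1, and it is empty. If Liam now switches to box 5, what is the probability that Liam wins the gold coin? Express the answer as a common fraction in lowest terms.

1/4

Condition on the true location of the gold coin.
If it is in box 1 (prior 1/5): the host opened box 1, so this case is ruled out; weight (1/5)·0 = 0.
If it is in any of boxes 2, 3, 4, and 5 (prior 1/5 each): box 1 is the lowest-numbered option available, probability 1; weight (1/5)·1 = 1/5 each.
The weights sum to 4/5.
So P(the gold coin in box 5 | the host opened box 1) = (1/5) / (4/5) = 1/4.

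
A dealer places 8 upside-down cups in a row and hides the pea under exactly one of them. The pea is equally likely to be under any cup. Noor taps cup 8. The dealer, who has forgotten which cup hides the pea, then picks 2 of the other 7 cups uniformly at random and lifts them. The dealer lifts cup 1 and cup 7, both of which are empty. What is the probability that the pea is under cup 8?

1/6

Because the dealer chose which cups to lift without knowing where the pea is, the choice is independent of the prize location. Learning that none of the 2 opened cups holds the pea simply rules out those 2 locations and leaves the remaining 6 cups still equally likely by symmetry.
So P(the pea under cup 8) = 1/6.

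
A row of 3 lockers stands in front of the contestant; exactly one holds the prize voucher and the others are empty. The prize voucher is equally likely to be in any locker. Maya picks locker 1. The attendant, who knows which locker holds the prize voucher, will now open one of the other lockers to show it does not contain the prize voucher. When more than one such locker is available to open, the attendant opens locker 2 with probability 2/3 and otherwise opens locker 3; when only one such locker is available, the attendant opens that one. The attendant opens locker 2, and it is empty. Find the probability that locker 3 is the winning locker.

3/5

Apply Bayes' rule, conditioning on where the prize voucher actually is.
If it is in locker 1 (prior 1/3): locker 2 is available, opened with probability 2/3; weight (1/3)·(2/3) = 2/9.
If it is in locker 2 (prior 1/3): the attendant opened locker 2, so this case is ruled out; weight (1/3)·0 = 0.
If it is in locker 3 (prior 1/3): only locker 2 is available, probability 1; weight (1/3)·1 = 1/3.
The weights sum to 5/9.
So P(the prize voucher in locker 3 | the attendant opened locker 2) = (1/3) / (5/9) = 3/5.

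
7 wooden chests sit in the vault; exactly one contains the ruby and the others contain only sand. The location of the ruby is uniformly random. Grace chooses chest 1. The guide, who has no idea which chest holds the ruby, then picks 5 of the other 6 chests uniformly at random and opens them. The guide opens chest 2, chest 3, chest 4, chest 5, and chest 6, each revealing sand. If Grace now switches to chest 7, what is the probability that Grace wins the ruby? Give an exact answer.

1/2

Consider each possible location of the ruby in turn.
If it is in either of chests 1 and 7 (prior 1/7 each): the guide picks exactly this set with probability 1/6 regardless, and none is the prize; weight (1/7)·(1/6) = 1/42 each.
If it is in any of chests 2, 3, 4, 5, and 6 (prior 1/7 each): that chest was opened and seen not to hold the prize — ruled out; weight (1/7)·0 = 0 each.
The weights sum to 1/21.
So P(the ruby in chest 7 | the guide opened chest 2, chest 3, chest 4, chest 5, and chest 6) = (1/42) / (1/21) = 1/2.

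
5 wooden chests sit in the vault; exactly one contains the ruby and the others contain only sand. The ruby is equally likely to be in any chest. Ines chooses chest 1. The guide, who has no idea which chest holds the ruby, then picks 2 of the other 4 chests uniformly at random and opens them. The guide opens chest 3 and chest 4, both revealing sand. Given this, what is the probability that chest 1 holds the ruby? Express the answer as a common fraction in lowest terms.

Apply Bayes' rule, conditioning on where the ruby actually is.
If it is in any of chests 1, 2, and 5 (prior 1/5 each): the guide picks exactly this set with probability 1/6 regardless, and none is the prize; weight (1/5)·(1/6) = 1/30 each.
If it is in either of chests 3 and 4 (prior 1/5 each): that chest was opened and seen not to hold the prize — ruled out; weight (1/5)·0 = 0 each.
The weights sum to 1/10.
So P(the ruby in chest 1 | the guide opened chest 3 and chest 4) = (1/30) / (1/10) = 1/3.

1/3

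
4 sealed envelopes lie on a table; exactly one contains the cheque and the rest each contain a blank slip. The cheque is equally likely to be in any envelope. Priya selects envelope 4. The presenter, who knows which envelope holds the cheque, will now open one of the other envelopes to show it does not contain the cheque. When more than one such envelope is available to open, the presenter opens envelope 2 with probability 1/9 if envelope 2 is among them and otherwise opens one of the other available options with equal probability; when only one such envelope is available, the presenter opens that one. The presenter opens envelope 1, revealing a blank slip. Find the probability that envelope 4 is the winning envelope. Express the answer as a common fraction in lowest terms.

8/33

Consider each possible location of the cheque in turn.
If it is in envelope 1 (prior 1/4): the presenter opened envelope 1, so this case is ruled out; weight (1/4)·0 = 0.
If it is in envelope 2 (prior 1/4): envelope 2 holds the prize so is unavailable; the presenter chooses uniformly among the 2 others, probability 1/2; weight (1/4)·(1/2) = 1/8.
If it is in envelope 3 (prior 1/4): envelope 2 is available but not opened, probability 8/9; weight (1/4)·(8/9) = 2/9.
If it is in envelope 4 (prior 1/4): envelope 2 is available but not opened; envelope 1 gets probability (1 − 1/9)/2 = 4/9; weight (1/4)·(4/9) = 1/9.
The weights sum to 11/24.
So P(the cheque in envelope 4 | the presenter opened envelope 1) = (1/9) / (11/24) = 8/33.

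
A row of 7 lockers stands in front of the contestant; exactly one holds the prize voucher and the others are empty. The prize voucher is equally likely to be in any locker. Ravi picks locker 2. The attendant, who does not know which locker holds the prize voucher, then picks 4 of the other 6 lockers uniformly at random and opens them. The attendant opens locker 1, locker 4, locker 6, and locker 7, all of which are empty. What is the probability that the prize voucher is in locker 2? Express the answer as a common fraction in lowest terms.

1/3

Apply Bayes' rule, conditioning on where the prize voucher actually is.
If it is in any of lockers 1, 4, 6, and 7 (prior 1/7 each): that locker was opened and seen not to hold the prize — ruled out; weight (1/7)·0 = 0 each.
If it is in any of lockers 2, 3, and 5 (prior 1/7 each): the attendant picks exactly this set with probability 1/15 regardless, and none is the prize; weight (1/7)·(1/15) = 1/105 each.
The weights sum to 1/35.
So P(the prize voucher in locker 2 | the attendant opened locker 1, locker 4, locker 6, and locker 7) = (1/105) / (1/35) = 1/3.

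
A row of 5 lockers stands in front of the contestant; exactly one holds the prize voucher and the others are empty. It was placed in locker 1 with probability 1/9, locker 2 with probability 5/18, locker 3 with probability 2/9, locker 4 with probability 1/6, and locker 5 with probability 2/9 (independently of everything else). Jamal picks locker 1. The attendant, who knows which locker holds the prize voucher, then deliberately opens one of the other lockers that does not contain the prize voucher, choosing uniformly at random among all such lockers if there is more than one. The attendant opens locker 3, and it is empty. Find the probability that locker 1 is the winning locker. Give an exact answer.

1/9

Condition on the true location of the prize voucher.
If it is in locker 1 (prior 1/9): the attendant has 4 equally likely choices, so probability 1/4; weight (1/9)·(1/4) = 1/36.
If it is in locker 2 (prior 5/18): the attendant has 3 equally likely choices, so probability 1/3; weight (5/18)·(1/3) = 5/54.
If it is in locker 3 (prior 2/9): the attendant opened locker 3, so this case is ruled out; weight (2/9)·0 = 0.
If it is in locker 4 (prior 1/6): the attendant has 3 equally likely choices, so probability 1/3; weight (1/6)·(1/3) = 1/18.
If it is in locker 5 (prior 2/9): the attendant has 3 equally likely choices, so probability 1/3; weight (2/9)·(1/3) = 2/27.
The weights sum to 1/4.
So P(the prize voucher in locker 1 | the attendant opened locker 3) = (1/36) / (1/4) = 1/9.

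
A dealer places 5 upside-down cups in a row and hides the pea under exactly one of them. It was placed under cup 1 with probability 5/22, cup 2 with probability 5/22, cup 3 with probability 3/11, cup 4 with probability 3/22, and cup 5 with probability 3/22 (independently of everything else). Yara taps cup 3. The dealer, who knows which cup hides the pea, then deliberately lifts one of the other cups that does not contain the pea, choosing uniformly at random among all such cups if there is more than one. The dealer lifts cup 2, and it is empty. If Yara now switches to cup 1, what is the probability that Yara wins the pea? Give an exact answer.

Condition on the true location of the pea.
If it is under cup 1 (prior 5/22): the dealer has 3 equally likely choices, so probability 1/3; weight (5/22)·(1/3) = 5/66.
If it is under cup 2 (prior 5/22): the dealer opened cup 2, so this case is ruled out; weight (5/22)·0 = 0.
If it is under cup 3 (prior 3/11): the dealer has 4 equally likely choices, so probability 1/4; weight (3/11)·(1/4) = 3/44.
If it is under either of cups 4 and 5 (prior 3/22 each): the dealer has 3 equally likely choices, so probability 1/3; weight (3/22)·(1/3) = 1/22 each.
The weights sum to 31/132.
So P(the pea under cup 1 | the dealer opened cup 2) = (5/66) / (31/132) = 10/31.

10/31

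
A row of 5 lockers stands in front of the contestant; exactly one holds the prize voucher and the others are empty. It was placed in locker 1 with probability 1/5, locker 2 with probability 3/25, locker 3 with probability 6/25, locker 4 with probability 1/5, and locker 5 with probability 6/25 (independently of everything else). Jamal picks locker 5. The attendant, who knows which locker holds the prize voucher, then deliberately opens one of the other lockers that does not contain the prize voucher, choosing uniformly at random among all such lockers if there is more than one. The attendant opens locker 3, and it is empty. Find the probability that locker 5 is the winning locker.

9/35

Apply Bayes' rule, conditioning on where the prize voucher actually is.
If it is in either of lockers 1 and 4 (prior 1/5 each): the attendant has 3 equally likely choices, so probability 1/3; weight (1/5)·(1/3) = 1/15 each.
If it is in locker 2 (prior 3/25): the attendant has 3 equally likely choices, so probability 1/3; weight (3/25)·(1/3) = 1/25.
If it is in locker 3 (prior 6/25): the attendant opened locker 3, so this case is ruled out; weight (6/25)·0 = 0.
If it is in locker 5 (prior 6/25): the attendant has 4 equally likely choices, so probability 1/4; weight (6/25)·(1/4) = 3/50.
The weights sum to 7/30.
So P(the prize voucher in locker 5 | the attendant opened locker 3) = (3/50) / (7/30) = 9/35.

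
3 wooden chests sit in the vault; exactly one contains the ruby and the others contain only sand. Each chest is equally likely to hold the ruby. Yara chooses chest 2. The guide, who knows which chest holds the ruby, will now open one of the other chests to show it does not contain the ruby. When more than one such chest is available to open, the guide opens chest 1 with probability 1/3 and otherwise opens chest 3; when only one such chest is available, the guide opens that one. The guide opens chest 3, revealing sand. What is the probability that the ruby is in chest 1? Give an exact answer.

Apply Bayes' rule, conditioning on where the ruby actually is.
If it is in chest 1 (prior 1/3): only chest 3 is available, probability 1; weight (1/3)·1 = 1/3.
If it is in chest 2 (prior 1/3): chest 1 is available but not opened, probability 2/3; weight (1/3)·(2/3) = 2/9.
If it is in chest 3 (prior 1/3): the guide opened chest 3, so this case is ruled out; weight (1/3)·0 = 0.
The weights sum to 5/9.
So P(the ruby in chest 1 | the guide opened chest 3) = (1/3) / (5/9) = 3/5.

3/5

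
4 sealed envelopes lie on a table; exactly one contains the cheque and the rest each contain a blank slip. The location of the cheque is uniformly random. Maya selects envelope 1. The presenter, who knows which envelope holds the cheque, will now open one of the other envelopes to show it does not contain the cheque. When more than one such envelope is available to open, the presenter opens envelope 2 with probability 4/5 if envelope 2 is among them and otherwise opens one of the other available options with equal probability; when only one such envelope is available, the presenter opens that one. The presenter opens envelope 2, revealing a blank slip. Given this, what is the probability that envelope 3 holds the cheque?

1/3

Condition on the true location of the cheque.
If it is in any of envelopes 1, 3, and 4 (prior 1/4 each): envelope 2 is available, opened with probability 4/5; weight (1/4)·(4/5) = 1/5 each.
If it is in envelope 2 (prior 1/4): the presenter opened envelope 2, so this case is ruled out; weight (1/4)·0 = 0.
The weights sum to 3/5.
So P(the cheque in envelope 3 | the presenter opened envelope 2) = (1/5) / (3/5) = 1/3.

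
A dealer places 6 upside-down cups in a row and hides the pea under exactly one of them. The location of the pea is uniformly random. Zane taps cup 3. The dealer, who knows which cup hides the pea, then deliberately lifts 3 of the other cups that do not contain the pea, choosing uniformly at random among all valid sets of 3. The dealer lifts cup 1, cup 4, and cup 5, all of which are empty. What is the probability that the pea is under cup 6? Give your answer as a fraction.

5/12

Consider each possible location of the pea in turn.
If it is under any of cups 1, 4, and 5 (prior 1/6 each): that cup was opened and seen not to hold the prize — ruled out; weight (1/6)·0 = 0 each.
If it is under either of cups 2 and 6 (prior 1/6 each): the dealer has 4 equally likely choices, so probability 1/4; weight (1/6)·(1/4) = 1/24 each.
If it is under cup 3 (prior 1/6): the dealer has 10 equally likely choices, so probability 1/10; weight (1/6)·(1/10) = 1/60.
The weights sum to 1/10.
So P(the pea under cup 6 | the dealer opened cup 1, cup 4, and cup 5) = (1/24) / (1/10) = 5/12.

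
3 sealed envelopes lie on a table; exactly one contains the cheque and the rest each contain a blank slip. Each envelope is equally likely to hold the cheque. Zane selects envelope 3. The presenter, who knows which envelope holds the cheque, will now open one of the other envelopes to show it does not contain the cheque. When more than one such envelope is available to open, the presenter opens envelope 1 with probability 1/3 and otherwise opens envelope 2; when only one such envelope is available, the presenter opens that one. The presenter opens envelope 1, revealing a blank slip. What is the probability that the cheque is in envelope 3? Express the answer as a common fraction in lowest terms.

Apply Bayes' rule, conditioning on where the cheque actually is.
If it is in envelope 1 (prior 1/3): the presenter opened envelope 1, so this case is ruled out; weight (1/3)·0 = 0.
If it is in envelope 2 (prior 1/3): only envelope 1 is available, probability 1; weight (1/3)·1 = 1/3.
If it is in envelope 3 (prior 1/3): envelope 1 is available, opened with probability 1/3; weight (1/3)·(1/3) = 1/9.
The weights sum to 4/9.
So P(the cheque in envelope 3 | the presenter opened envelope 1) = (1/9) / (4/9) = 1/4.

1/4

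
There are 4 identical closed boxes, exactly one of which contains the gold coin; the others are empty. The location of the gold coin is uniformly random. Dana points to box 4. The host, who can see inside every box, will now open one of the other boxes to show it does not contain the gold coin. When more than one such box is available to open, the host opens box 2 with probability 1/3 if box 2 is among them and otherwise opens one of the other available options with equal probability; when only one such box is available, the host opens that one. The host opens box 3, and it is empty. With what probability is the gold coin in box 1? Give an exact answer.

4/9

Consider each possible location of the gold coin in turn.
If it is in box 1 (prior 1/4): box 2 is available but not opened, probability 2/3; weight (1/4)·(2/3) = 1/6.
If it is in box 2 (prior 1/4): box 2 holds the prize so is unavailable; the host chooses uniformly among the 2 others, probability 1/2; weight (1/4)·(1/2) = 1/8.
If it is in box 3 (prior 1/4): the host opened box 3, so this case is ruled out; weight (1/4)·0 = 0.
If it is in box 4 (prior 1/4): box 2 is available but not opened; box 3 gets probability (1 − 1/3)/2 = 1/3; weight (1/4)·(1/3) = 1/12.
The weights sum to 3/8.
So P(the gold coin in box 1 | the host opened box 3) = (1/6) / (3/8) = 4/9.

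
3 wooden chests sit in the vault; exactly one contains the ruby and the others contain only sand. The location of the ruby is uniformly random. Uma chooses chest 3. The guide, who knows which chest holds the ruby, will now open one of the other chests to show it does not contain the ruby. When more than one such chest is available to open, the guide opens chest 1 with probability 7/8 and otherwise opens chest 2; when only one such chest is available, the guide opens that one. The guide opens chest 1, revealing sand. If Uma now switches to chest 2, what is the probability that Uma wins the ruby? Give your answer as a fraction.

Consider each possible location of the ruby in turn.
If it is in chest 1 (prior 1/3): the guide opened chest 1, so this case is ruled out; weight (1/3)·0 = 0.
If it is in chest 2 (prior 1/3): only chest 1 is available, probability 1; weight (1/3)·1 = 1/3.
If it is in chest 3 (prior 1/3): chest 1 is available, opened with probability 7/8; weight (1/3)·(7/8) = 7/24.
The weights sum to 5/8.
So P(the ruby in chest 2 | the guide opened chest 1) = (1/3) / (5/8) = 8/15.

8/15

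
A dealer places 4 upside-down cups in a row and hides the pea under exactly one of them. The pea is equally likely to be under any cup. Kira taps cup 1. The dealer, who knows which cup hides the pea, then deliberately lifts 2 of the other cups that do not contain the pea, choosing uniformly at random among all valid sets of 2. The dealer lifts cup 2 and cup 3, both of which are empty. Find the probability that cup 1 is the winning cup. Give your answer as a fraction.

1/4

Condition on the true location of the pea.
If it is under cup 1 (prior 1/4): the dealer has 3 equally likely choices, so probability 1/3; weight (1/4)·(1/3) = 1/12.
If it is under either of cups 2 and 3 (prior 1/4 each): that cup was opened and seen not to hold the prize — ruled out; weight (1/4)·0 = 0 each.
If it is under cup 4 (prior 1/4): the dealer has no choice, probability 1; weight (1/4)·1 = 1/4.
The weights sum to 1/3.
So P(the pea under cup 1 | the dealer opened cup 2 and cup 3) = (1/12) / (1/3) = 1/4.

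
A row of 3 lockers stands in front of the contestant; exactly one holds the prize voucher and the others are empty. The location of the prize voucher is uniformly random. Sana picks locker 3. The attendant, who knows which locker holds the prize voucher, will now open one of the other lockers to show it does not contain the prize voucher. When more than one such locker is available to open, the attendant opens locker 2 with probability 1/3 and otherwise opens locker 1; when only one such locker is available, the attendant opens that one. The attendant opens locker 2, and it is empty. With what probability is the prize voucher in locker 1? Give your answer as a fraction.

Apply Bayes' rule, conditioning on where the prize voucher actually is.
If it is in locker 1 (prior 1/3): only locker 2 is available, probability 1; weight (1/3)·1 = 1/3.
If it is in locker 2 (prior 1/3): the attendant opened locker 2, so this case is ruled out; weight (1/3)·0 = 0.
If it is in locker 3 (prior 1/3): locker 2 is available, opened with probability 1/3; weight (1/3)·(1/3) = 1/9.
The weights sum to 4/9.
So P(the prize voucher in locker 1 | the attendant opened locker 2) = (1/3) / (4/9) = 3/4.

3/4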